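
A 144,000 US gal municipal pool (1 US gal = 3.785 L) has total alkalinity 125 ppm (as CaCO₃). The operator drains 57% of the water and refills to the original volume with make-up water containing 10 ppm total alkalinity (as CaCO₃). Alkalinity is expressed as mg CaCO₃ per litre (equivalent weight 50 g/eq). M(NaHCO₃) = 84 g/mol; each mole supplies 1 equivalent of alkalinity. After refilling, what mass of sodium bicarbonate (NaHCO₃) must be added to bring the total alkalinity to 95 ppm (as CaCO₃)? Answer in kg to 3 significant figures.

Volume: 144,000 US gal × 3.785 L/gal = 545,040 L.
After draining 57% and refilling: 125 × 0.43 + 10 × 0.57 = 59.45 ppm.
Deficit to target: 95 − 59.45 = 35.55 mg/L.
As CaCO₃: 35.55 mg/L × 545,040 L = 19,380 g; ÷ 50 g/eq ÷ 1 = 387.5 mol NaHCO₃.
Mass: 387.5 × 84 = 32,550 g.

32.6 kg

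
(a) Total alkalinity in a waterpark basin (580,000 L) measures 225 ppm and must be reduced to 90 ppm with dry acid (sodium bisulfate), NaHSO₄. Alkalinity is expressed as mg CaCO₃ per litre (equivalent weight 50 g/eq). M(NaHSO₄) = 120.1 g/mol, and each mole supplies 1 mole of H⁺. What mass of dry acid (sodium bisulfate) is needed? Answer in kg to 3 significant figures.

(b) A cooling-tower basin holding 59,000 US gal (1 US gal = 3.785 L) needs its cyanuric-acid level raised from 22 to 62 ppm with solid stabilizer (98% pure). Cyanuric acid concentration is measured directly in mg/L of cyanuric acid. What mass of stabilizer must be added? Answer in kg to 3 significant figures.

(a) Alkalinity to neutralize: (225 − 90) = 135 mg/L as CaCO₃ × 580,000 L = 78,300 g as CaCO₃.
(a) Equivalents of H⁺ required: 78,300 ÷ 50 g/eq = 1566 eq = 1566 mol NaHSO₄.
(a) Mass of NaHSO₄: 1566 × 120.1 = 188,100 g.

(b) Volume: 59,000 US gal × 3.785 L/gal = 223,315 L.
(b) CYA to add: (62 − 22) = 40 mg/L × 223,315 L = 8933 g cyanuric acid.
(b) At 98% purity: 8933 / 0.98 = 9115 g product.

(a) 188 kg; (b) 9.11 kg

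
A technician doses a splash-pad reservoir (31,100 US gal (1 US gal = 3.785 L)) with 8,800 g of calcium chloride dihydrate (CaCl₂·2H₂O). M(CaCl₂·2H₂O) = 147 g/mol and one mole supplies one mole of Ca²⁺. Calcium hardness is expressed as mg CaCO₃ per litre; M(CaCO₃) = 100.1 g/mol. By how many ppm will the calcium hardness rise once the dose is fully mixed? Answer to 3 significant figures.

Volume: 31,100 US gal × 3.785 L/gal = 117,714 L.
Moles of Ca²⁺: 8,800 g ÷ 147 g/mol = 59.86 mol.
As CaCO₃: 59.86 mol × 100.1 g/mol = 5992 g.
Rise: 5992 g / 117,714 L × 1000 = 50.91 mg/L.

50.9 ppm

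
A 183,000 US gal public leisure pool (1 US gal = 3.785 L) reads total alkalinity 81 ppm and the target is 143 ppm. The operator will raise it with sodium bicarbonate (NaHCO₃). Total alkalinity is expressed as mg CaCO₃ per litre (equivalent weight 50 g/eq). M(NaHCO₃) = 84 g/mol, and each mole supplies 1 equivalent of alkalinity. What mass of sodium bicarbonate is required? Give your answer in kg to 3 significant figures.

72.1 kg

Volume: 183,000 US gal × 3.785 L/gal = 692,655 L.
Alkalinity to add: (143 − 81) = 62 mg/L as CaCO₃ × 692,655 L = 42,940 g as CaCO₃.
Equivalents: 42,940 g ÷ 50 g/eq = 858.9 eq.
NaHCO₃ supplies 1 eq per mole → 858.9 mol.
Mass: 858.9 mol × 84 g/mol = 72,150 g.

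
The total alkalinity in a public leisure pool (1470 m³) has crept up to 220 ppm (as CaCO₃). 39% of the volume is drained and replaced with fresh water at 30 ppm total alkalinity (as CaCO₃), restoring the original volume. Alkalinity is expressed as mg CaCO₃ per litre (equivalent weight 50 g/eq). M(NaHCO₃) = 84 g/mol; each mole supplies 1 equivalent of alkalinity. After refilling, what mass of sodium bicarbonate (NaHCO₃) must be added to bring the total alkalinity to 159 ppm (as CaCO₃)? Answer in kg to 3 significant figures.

Volume: 1470 m³ = 1,470,000 L.
After draining 39% and refilling: 220 × 0.61 + 30 × 0.39 = 145.9 ppm.
Deficit to target: 159 − 145.9 = 13.1 mg/L.
As CaCO₃: 13.1 mg/L × 1,470,000 L = 19,260 g; ÷ 50 g/eq ÷ 1 = 385.1 mol NaHCO₃.
Mass: 385.1 × 84 = 32,350 g.

32.4 kg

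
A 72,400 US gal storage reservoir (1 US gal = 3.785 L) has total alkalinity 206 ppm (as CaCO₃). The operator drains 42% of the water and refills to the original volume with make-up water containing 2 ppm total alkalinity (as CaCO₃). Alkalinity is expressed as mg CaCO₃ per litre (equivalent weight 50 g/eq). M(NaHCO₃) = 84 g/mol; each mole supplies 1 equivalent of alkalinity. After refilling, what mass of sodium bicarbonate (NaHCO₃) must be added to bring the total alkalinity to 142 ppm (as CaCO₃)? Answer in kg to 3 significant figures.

9.98 kg

Volume: 72,400 US gal × 3.785 L/gal = 274,034 L.
After draining 42% and refilling: 206 × 0.58 + 2 × 0.42 = 120.32 ppm.
Deficit to target: 142 − 120.32 = 21.68 mg/L.
As CaCO₃: 21.68 mg/L × 274,034 L = 5941 g; ÷ 50 g/eq ÷ 1 = 118.8 mol NaHCO₃.
Mass: 118.8 × 84 = 9981 g.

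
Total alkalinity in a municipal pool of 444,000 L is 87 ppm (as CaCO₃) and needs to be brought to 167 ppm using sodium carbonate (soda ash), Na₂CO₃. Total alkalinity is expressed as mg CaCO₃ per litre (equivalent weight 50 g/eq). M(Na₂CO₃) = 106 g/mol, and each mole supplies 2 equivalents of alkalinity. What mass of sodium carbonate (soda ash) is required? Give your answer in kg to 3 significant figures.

37.7 kg

Alkalinity to add: (167 − 87) = 80 mg/L as CaCO₃ × 444,000 L = 35,520 g as CaCO₃.
Equivalents: 35,520 g ÷ 50 g/eq = 710.4 eq.
Each mole of Na₂CO₃ supplies 2 eq, so 710.4 / 2 = 355.2 mol.
Mass: 355.2 mol × 106 g/mol = 37,650 g.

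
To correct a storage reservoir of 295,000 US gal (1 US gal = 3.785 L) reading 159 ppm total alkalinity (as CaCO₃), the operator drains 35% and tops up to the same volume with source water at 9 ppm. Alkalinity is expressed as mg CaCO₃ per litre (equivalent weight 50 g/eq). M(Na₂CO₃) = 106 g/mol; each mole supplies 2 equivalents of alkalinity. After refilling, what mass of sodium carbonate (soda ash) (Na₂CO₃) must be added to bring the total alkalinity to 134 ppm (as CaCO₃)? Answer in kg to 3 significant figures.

Volume: 295,000 US gal × 3.785 L/gal = 1,116,575 L.
After draining 35% and refilling: 159 × 0.65 + 9 × 0.35 = 106.5 ppm.
Deficit to target: 134 − 106.5 = 27.5 mg/L.
As CaCO₃: 27.5 mg/L × 1,116,575 L = 30,710 g; ÷ 50 g/eq ÷ 2 = 307.1 mol Na₂CO₃.
Mass: 307.1 × 106 = 32,550 g.

32.5 kg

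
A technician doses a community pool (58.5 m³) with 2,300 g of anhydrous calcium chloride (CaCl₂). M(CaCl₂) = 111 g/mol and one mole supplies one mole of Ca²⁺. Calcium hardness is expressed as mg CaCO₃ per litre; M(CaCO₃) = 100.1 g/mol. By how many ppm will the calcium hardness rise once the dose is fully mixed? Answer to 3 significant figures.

Volume: 58.5 m³ = 58,500 L.
Moles of Ca²⁺: 2,300 g ÷ 111 g/mol = 20.72 mol.
As CaCO₃: 20.72 mol × 100.1 g/mol = 2074 g.
Rise: 2074 g / 58,500 L × 1000 = 35.46 mg/L.

35.5 ppm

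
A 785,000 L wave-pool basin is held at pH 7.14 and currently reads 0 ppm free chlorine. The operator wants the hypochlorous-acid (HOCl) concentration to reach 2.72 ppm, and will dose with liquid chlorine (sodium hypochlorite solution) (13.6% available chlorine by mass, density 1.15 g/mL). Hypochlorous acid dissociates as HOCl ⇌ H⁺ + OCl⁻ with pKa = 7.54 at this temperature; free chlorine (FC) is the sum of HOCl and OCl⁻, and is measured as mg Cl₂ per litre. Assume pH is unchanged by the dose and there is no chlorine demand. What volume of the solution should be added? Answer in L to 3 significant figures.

[OCl⁻]/[HOCl] = 10^(pH − pKa) = 10^(7.14 − 7.54) = 0.3981; fraction as HOCl = 1/(1 + 0.3981) = 0.7153.
Free chlorine required for 2.72 ppm HOCl: 2.72 / 0.7153 = 3.803 ppm.
FC to add: 3.803 − 0 = 3.803 mg/L as Cl₂.
Cl₂ equivalent: 3.803 mg/L × 785,000 L = 2985 g.
Product at 13.6% available Cl: 2985 / 0.136 = 21,950 g.
Volume: 21,950 g ÷ 1.15 g/mL = 19,090 mL.

19.1 L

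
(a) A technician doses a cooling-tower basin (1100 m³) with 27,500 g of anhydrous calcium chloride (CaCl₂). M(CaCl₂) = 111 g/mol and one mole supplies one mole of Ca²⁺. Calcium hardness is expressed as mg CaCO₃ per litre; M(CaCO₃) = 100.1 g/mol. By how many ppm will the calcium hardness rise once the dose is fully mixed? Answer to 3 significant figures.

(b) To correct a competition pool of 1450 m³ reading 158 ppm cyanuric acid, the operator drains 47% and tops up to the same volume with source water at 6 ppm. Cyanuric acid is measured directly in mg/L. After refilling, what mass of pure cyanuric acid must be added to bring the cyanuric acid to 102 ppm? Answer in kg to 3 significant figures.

(a) Volume: 1100 m³ = 1,100,000 L.
(a) Moles of Ca²⁺: 27,500 g ÷ 111 g/mol = 247.7 mol.
(a) As CaCO₃: 247.7 mol × 100.1 g/mol = 24,800 g.
(a) Rise: 24,800 g / 1,100,000 L × 1000 = 22.55 mg/L.

(b) Volume: 1450 m³ = 1,450,000 L.
(b) After draining 47% and refilling: 158 × 0.53 + 6 × 0.47 = 86.56 ppm.
(b) Deficit to target: 102 − 86.56 = 15.44 mg/L.
(b) Mass: 15.44 mg/L × 1,450,000 L = 22,390 g cyanuric acid.

(a) 22.5 ppm; (b) 22.4 kg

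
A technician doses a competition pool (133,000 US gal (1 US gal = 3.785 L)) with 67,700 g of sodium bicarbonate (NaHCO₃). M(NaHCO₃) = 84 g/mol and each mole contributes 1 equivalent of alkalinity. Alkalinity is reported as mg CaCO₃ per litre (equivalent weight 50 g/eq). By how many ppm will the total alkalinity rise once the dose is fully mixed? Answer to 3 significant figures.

Volume: 133,000 US gal × 3.785 L/gal = 503,405 L.
Moles of NaHCO₃: 67,700 g ÷ 84 g/mol = 806 mol → 806 eq of alkalinity.
As CaCO₃: 806 eq × 50 g/eq = 40,300 g.
Rise: 40,300 g / 503,405 L × 1000 = 80.05 mg/L.

80.1 ppm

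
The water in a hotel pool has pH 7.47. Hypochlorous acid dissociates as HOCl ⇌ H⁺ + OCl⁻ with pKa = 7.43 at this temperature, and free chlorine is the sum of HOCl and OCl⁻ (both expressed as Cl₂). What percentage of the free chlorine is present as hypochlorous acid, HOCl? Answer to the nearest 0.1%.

[OCl⁻]/[HOCl] = 10^(pH − pKa) = 10^(7.47 − 7.43) = 10^0.04 = 1.096.
Fraction as HOCl = 1 / (1 + 1.096) = 0.477.

47.7%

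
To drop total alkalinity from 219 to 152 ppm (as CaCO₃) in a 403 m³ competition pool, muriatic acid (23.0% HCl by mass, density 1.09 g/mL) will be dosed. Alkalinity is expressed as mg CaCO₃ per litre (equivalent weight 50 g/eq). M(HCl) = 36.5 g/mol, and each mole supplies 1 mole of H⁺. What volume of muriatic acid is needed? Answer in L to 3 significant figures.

78.6 L

Volume: 403 m³ = 403,000 L.
Alkalinity to neutralize: (219 − 152) = 67 mg/L as CaCO₃ × 403,000 L = 27,000 g as CaCO₃.
Equivalents of H⁺ required: 27,000 ÷ 50 g/eq = 540 eq = 540 mol HCl.
Mass of HCl: 540 × 36.5 = 19,710 g.
Mass of 23.0% solution: 19,710 / 0.23 = 85,700 g.
Volume: 85,700 g ÷ 1.09 g/mL = 78,620 mL.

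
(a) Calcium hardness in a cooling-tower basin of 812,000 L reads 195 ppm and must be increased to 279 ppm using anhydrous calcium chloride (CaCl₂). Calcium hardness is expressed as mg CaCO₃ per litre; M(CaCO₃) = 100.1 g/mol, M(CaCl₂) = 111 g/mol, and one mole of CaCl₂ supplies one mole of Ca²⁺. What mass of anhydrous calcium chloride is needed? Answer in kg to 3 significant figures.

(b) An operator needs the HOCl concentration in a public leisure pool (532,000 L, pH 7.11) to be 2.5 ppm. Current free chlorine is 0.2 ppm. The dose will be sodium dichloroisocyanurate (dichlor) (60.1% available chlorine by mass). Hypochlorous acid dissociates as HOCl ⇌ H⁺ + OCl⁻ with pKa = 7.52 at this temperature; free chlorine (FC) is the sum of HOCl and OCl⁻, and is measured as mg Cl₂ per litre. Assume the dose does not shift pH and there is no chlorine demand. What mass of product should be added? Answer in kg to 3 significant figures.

(a) 75.6 kg; (b) 2.90 kg

(a) Hardness to add: (279 − 195) = 84 mg/L as CaCO₃ × 812,000 L = 68,210 g as CaCO₃.
(a) Moles of Ca²⁺ (1 mol Ca²⁺ ≡ 1 mol CaCO₃): 68,210 / 100.1 g/mol = 681.4 mol.
(a) Mass of CaCl₂: 681.4 × 111 = 75,640 g.

(b) [OCl⁻]/[HOCl] = 10^(pH − pKa) = 10^(7.11 − 7.52) = 0.389; fraction as HOCl = 1/(1 + 0.389) = 0.7199.
(b) Free chlorine required for 2.5 ppm HOCl: 2.5 / 0.7199 = 3.473 ppm.
(b) FC to add: 3.473 − 0.2 = 3.273 mg/L as Cl₂.
(b) Cl₂ equivalent: 3.273 mg/L × 532,000 L = 1741 g.
(b) Product at 60.1% available Cl: 1741 / 0.601 = 2897 g.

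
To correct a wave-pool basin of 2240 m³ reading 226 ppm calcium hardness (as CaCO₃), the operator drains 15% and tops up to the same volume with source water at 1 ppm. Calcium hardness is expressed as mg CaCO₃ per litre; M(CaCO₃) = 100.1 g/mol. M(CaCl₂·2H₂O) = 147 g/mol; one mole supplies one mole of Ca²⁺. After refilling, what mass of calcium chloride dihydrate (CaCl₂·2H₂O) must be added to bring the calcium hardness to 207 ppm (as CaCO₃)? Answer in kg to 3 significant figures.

48.5 kg

Volume: 2240 m³ = 2,240,000 L.
After draining 15% and refilling: 226 × 0.85 + 1 × 0.15 = 192.25 ppm.
Deficit to target: 207 − 192.25 = 14.75 mg/L.
As CaCO₃: 14.75 mg/L × 2,240,000 L = 33,040 g; ÷ 100.1 = 330.1 mol Ca²⁺.
Mass: 330.1 × 147 = 48,520 g.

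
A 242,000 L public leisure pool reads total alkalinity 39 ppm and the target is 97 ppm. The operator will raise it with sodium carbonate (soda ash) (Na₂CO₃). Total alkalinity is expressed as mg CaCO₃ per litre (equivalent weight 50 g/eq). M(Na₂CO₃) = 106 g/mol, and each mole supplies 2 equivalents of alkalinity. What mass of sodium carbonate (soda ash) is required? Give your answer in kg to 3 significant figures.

Alkalinity to add: (97 − 39) = 58 mg/L as CaCO₃ × 242,000 L = 14,040 g as CaCO₃.
Equivalents: 14,040 g ÷ 50 g/eq = 280.7 eq.
Each mole of Na₂CO₃ supplies 2 eq, so 280.7 / 2 = 140.4 mol.
Mass: 140.4 mol × 106 g/mol = 14,880 g.

14.9 kg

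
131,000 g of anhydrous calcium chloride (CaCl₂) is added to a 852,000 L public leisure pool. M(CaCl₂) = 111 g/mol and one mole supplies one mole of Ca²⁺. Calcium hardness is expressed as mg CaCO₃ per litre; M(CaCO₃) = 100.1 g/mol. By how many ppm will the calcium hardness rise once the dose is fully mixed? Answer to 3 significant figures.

Moles of Ca²⁺: 131,000 g ÷ 111 g/mol = 1180 mol.
As CaCO₃: 1180 mol × 100.1 g/mol = 118,100 g.
Rise: 118,100 g / 852,000 L × 1000 = 138.7 mg/L.

139 ppm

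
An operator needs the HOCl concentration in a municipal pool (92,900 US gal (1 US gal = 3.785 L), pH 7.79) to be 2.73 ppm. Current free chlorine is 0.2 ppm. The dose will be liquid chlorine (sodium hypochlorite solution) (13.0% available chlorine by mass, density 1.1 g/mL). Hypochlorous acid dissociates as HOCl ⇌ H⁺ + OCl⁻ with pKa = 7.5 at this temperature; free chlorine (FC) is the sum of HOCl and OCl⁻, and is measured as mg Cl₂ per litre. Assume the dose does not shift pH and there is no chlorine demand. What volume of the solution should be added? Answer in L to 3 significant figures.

Volume: 92,900 US gal × 3.785 L/gal = 351,626 L.
[OCl⁻]/[HOCl] = 10^(pH − pKa) = 10^(7.79 − 7.5) = 1.95; fraction as HOCl = 1/(1 + 1.95) = 0.339.
Free chlorine required for 2.73 ppm HOCl: 2.73 / 0.339 = 8.053 ppm.
FC to add: 8.053 − 0.2 = 7.853 mg/L as Cl₂.
Cl₂ equivalent: 7.853 mg/L × 351,626 L = 2761 g.
Product at 13.0% available Cl: 2761 / 0.13 = 21,240 g.
Volume: 21,240 g ÷ 1.1 g/mL = 19,310 mL.

19.3 L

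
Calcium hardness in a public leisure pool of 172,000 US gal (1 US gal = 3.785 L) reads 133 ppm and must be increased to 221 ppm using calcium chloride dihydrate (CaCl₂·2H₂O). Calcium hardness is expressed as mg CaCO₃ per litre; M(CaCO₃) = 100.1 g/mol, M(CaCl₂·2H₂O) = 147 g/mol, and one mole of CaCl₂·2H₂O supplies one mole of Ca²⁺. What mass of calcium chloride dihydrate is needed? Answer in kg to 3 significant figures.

Volume: 172,000 US gal × 3.785 L/gal = 651,020 L.
Hardness to add: (221 − 133) = 88 mg/L as CaCO₃ × 651,020 L = 57,290 g as CaCO₃.
Moles of Ca²⁺ (1 mol Ca²⁺ ≡ 1 mol CaCO₃): 57,290 / 100.1 g/mol = 572.3 mol.
Mass of CaCl₂·2H₂O: 572.3 × 147 = 84,130 g.

84.1 kg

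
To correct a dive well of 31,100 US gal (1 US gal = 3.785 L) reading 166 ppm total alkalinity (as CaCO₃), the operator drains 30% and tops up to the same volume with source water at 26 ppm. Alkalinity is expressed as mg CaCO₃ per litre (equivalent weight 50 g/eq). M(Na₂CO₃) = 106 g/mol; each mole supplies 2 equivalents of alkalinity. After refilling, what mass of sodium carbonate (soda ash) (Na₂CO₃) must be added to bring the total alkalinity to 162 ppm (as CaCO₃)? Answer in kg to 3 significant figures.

Volume: 31,100 US gal × 3.785 L/gal = 117,714 L.
After draining 30% and refilling: 166 × 0.70 + 26 × 0.30 = 124 ppm.
Deficit to target: 162 − 124 = 38 mg/L.
As CaCO₃: 38 mg/L × 117,714 L = 4473 g; ÷ 50 g/eq ÷ 2 = 44.73 mol Na₂CO₃.
Mass: 44.73 × 106 = 4741 g.

4.74 kg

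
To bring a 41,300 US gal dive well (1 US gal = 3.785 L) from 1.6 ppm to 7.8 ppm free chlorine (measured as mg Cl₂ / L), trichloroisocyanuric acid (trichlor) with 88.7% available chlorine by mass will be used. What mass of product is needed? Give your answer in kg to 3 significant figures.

Volume: 41,300 US gal × 3.785 L/gal = 156,320 L.
Chlorine deficit: 7.8 − 1.6 = 6.2 ppm = 6.2 mg/L as Cl₂.
Cl₂ equivalent needed: 6.2 mg/L × 156,320 L = 969,200 mg = 969.2 g.
Product at 88.7% available chlorine: 969.2 / 0.887 = 1093 g.

1.09 kg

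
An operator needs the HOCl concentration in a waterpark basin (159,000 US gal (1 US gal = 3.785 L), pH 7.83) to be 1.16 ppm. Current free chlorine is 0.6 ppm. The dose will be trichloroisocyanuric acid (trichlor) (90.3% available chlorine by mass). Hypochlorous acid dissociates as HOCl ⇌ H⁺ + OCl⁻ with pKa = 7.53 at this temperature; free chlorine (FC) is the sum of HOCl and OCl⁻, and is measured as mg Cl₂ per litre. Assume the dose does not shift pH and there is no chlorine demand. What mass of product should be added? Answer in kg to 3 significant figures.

1.92 kg

Volume: 159,000 US gal × 3.785 L/gal = 601,815 L.
[OCl⁻]/[HOCl] = 10^(pH − pKa) = 10^(7.83 − 7.53) = 1.995; fraction as HOCl = 1/(1 + 1.995) = 0.3339.
Free chlorine required for 1.16 ppm HOCl: 1.16 / 0.3339 = 3.475 ppm.
FC to add: 3.475 − 0.6 = 2.875 mg/L as Cl₂.
Cl₂ equivalent: 2.875 mg/L × 601,815 L = 1730 g.
Product at 90.3% available Cl: 1730 / 0.903 = 1916 g.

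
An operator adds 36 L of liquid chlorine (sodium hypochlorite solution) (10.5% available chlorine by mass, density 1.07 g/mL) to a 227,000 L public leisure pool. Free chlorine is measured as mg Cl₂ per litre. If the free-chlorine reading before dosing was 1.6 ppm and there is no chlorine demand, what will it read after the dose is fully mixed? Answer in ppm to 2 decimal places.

19.42 ppm

Mass of solution: 36 L × 1000 mL/L × 1.07 g/mL = 38,520 g.
Available chlorine delivered: 38,520 g × 0.105 = 4045 g as Cl₂.
Concentration rise: 4045 g / 227,000 L = 17.82 mg/L = 17.82 ppm.
Final FC: 1.6 + 17.82 = 19.42 ppm.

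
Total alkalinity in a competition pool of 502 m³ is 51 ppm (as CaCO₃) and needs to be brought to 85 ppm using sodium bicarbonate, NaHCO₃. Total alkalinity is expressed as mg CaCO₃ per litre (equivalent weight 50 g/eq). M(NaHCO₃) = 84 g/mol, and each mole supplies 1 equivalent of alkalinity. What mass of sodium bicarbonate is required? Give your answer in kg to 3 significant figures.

28.7 kg

Volume: 502 m³ = 502,000 L.
Alkalinity to add: (85 − 51) = 34 mg/L as CaCO₃ × 502,000 L = 17,070 g as CaCO₃.
Equivalents: 17,070 g ÷ 50 g/eq = 341.4 eq.
NaHCO₃ supplies 1 eq per mole → 341.4 mol.
Mass: 341.4 mol × 84 g/mol = 28,670 g.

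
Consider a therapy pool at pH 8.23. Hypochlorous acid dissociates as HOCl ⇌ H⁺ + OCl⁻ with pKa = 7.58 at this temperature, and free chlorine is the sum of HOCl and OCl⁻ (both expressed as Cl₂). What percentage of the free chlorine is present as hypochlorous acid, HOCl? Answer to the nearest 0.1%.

[OCl⁻]/[HOCl] = 10^(pH − pKa) = 10^(8.23 − 7.58) = 10^0.65 = 4.467.
Fraction as HOCl = 1 / (1 + 4.467) = 0.1829.

18.3%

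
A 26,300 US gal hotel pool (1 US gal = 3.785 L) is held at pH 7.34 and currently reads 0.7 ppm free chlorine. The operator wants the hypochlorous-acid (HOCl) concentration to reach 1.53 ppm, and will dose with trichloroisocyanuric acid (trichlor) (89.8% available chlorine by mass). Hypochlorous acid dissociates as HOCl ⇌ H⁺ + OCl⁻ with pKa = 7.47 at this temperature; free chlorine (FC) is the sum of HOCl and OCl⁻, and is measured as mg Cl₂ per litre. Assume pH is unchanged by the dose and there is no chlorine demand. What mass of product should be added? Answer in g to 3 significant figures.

Volume: 26,300 US gal × 3.785 L/gal = 99,546 L.
[OCl⁻]/[HOCl] = 10^(pH − pKa) = 10^(7.34 − 7.47) = 0.7413; fraction as HOCl = 1/(1 + 0.7413) = 0.5743.
Free chlorine required for 1.53 ppm HOCl: 1.53 / 0.5743 = 2.664 ppm.
FC to add: 2.664 − 0.7 = 1.964 mg/L as Cl₂.
Cl₂ equivalent: 1.964 mg/L × 99,546 L = 195.5 g.
Product at 89.8% available Cl: 195.5 / 0.898 = 217.7 g.

218 g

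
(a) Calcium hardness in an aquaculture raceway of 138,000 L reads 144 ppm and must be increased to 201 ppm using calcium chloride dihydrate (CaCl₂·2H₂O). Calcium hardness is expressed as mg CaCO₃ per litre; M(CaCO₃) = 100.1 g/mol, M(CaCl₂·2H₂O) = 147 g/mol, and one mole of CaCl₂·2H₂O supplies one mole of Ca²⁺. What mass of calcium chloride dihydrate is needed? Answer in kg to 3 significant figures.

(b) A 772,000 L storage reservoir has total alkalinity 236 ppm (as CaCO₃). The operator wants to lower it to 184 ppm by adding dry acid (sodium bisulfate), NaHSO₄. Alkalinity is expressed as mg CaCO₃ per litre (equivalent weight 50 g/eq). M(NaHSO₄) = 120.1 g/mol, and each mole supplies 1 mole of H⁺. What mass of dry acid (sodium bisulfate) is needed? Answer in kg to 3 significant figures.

(a) Hardness to add: (201 − 144) = 57 mg/L as CaCO₃ × 138,000 L = 7866 g as CaCO₃.
(a) Moles of Ca²⁺ (1 mol Ca²⁺ ≡ 1 mol CaCO₃): 7866 / 100.1 g/mol = 78.58 mol.
(a) Mass of CaCl₂·2H₂O: 78.58 × 147 = 11,550 g.

(b) Alkalinity to neutralize: (236 − 184) = 52 mg/L as CaCO₃ × 772,000 L = 40,140 g as CaCO₃.
(b) Equivalents of H⁺ required: 40,140 ÷ 50 g/eq = 802.9 eq = 802.9 mol NaHSO₄.
(b) Mass of NaHSO₄: 802.9 × 120.1 = 96,430 g.

(a) 11.6 kg; (b) 96.4 kg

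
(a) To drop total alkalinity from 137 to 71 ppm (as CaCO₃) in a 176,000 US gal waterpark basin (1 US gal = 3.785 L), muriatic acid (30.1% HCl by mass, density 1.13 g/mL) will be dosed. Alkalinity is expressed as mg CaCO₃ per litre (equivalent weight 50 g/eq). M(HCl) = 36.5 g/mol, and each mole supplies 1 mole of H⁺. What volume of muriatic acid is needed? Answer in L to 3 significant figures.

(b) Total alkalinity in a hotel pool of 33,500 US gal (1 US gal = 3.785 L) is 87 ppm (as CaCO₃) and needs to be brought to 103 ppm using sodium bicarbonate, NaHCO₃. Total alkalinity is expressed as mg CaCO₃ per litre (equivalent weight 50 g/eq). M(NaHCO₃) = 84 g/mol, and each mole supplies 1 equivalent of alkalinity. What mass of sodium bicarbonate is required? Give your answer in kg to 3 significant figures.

(a) 94.4 L; (b) 3.41 kg

(a) Volume: 176,000 US gal × 3.785 L/gal = 666,160 L.
(a) Alkalinity to neutralize: (137 − 71) = 66 mg/L as CaCO₃ × 666,160 L = 43,970 g as CaCO₃.
(a) Equivalents of H⁺ required: 43,970 ÷ 50 g/eq = 879.3 eq = 879.3 mol HCl.
(a) Mass of HCl: 879.3 × 36.5 = 32,100 g.
(a) Mass of 30.1% solution: 32,100 / 0.301 = 106,600 g.
(a) Volume: 106,600 g ÷ 1.13 g/mL = 94,360 mL.

(b) Volume: 33,500 US gal × 3.785 L/gal = 126,798 L.
(b) Alkalinity to add: (103 − 87) = 16 mg/L as CaCO₃ × 126,798 L = 2029 g as CaCO₃.
(b) Equivalents: 2029 g ÷ 50 g/eq = 40.58 eq.
(b) NaHCO₃ supplies 1 eq per mole → 40.58 mol.
(b) Mass: 40.58 mol × 84 g/mol = 3408 g.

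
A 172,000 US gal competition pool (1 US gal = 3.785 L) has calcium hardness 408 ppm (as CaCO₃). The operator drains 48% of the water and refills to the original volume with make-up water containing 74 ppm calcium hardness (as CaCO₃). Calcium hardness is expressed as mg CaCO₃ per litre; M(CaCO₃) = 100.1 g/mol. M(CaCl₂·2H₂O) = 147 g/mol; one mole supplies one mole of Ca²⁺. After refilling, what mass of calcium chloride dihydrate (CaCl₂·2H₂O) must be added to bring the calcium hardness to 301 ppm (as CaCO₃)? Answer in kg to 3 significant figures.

51.0 kg

Volume: 172,000 US gal × 3.785 L/gal = 651,020 L.
After draining 48% and refilling: 408 × 0.52 + 74 × 0.48 = 247.68 ppm.
Deficit to target: 301 − 247.68 = 53.32 mg/L.
As CaCO₃: 53.32 mg/L × 651,020 L = 34,710 g; ÷ 100.1 = 346.8 mol Ca²⁺.
Mass: 346.8 × 147 = 50,980 g.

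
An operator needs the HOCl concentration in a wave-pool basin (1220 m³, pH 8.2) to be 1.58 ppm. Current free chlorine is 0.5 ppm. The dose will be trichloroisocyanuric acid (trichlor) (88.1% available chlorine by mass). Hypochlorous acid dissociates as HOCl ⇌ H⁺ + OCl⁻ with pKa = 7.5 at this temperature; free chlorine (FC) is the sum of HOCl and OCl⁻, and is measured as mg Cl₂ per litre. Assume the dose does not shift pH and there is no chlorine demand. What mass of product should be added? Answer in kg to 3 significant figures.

12.5 kg

Volume: 1220 m³ = 1,220,000 L.
[OCl⁻]/[HOCl] = 10^(pH − pKa) = 10^(8.2 − 7.5) = 5.012; fraction as HOCl = 1/(1 + 5.012) = 0.1663.
Free chlorine required for 1.58 ppm HOCl: 1.58 / 0.1663 = 9.499 ppm.
FC to add: 9.499 − 0.5 = 8.999 mg/L as Cl₂.
Cl₂ equivalent: 8.999 mg/L × 1,220,000 L = 10,980 g.
Product at 88.1% available Cl: 10,980 / 0.881 = 12,460 g.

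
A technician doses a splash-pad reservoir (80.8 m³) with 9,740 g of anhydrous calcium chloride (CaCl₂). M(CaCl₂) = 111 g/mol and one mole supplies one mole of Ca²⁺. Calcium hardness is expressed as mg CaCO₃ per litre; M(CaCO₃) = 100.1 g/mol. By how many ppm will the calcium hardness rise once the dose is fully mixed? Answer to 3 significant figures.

109 ppm

Volume: 80.8 m³ = 80,800 L.
Moles of Ca²⁺: 9,740 g ÷ 111 g/mol = 87.75 mol.
As CaCO₃: 87.75 mol × 100.1 g/mol = 8784 g.
Rise: 8784 g / 80,800 L × 1000 = 108.7 mg/L.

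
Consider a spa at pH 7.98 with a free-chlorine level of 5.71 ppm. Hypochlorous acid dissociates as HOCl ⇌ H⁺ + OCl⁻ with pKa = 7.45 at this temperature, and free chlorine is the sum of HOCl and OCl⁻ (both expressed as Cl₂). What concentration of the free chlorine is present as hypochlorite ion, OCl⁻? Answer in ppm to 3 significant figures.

4.41 ppm

[OCl⁻]/[HOCl] = 10^(pH − pKa) = 10^(7.98 − 7.45) = 10^0.53 = 3.388.
Fraction as HOCl = 1 / (1 + 3.388) = 0.2279.
OCl⁻ = (1 − 0.2279) × 5.71 ppm = 4.409 ppm.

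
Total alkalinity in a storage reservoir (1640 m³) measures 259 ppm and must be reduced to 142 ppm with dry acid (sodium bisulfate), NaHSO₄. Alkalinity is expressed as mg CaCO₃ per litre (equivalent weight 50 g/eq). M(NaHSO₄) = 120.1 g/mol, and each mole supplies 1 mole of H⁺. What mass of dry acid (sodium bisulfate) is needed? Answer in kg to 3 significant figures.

Volume: 1640 m³ = 1,640,000 L.
Alkalinity to neutralize: (259 − 142) = 117 mg/L as CaCO₃ × 1,640,000 L = 191,900 g as CaCO₃.
Equivalents of H⁺ required: 191,900 ÷ 50 g/eq = 3838 eq = 3838 mol NaHSO₄.
Mass of NaHSO₄: 3838 × 120.1 = 460,900 g.

461 kg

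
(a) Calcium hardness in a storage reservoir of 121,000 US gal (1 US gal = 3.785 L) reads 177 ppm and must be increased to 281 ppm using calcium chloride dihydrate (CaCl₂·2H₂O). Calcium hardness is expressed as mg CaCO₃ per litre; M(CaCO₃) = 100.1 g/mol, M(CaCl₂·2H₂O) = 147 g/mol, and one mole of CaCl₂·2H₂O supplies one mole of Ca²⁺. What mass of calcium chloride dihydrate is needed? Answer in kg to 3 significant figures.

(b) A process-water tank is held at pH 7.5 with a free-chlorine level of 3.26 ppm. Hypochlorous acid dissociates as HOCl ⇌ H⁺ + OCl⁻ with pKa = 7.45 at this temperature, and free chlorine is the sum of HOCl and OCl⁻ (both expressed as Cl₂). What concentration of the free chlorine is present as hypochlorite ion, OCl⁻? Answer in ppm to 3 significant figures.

(a) 69.9 kg; (b) 1.72 ppm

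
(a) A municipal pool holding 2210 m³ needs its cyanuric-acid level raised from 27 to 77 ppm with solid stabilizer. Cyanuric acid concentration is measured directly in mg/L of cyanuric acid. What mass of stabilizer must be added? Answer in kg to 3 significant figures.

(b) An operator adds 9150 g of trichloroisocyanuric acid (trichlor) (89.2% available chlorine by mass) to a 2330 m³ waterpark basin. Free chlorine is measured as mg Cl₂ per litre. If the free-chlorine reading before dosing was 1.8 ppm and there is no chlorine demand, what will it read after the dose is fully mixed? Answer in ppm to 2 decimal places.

(a) Volume: 2210 m³ = 2,210,000 L.
(a) CYA to add: (77 − 27) = 50 mg/L × 2,210,000 L = 110,500 g cyanuric acid.

(b) Volume: 2330 m³ = 2,330,000 L.
(b) Available chlorine delivered: 9150 g × 0.892 = 8162 g as Cl₂.
(b) Concentration rise: 8162 g / 2,330,000 L = 3.503 mg/L = 3.50 ppm.
(b) Final FC: 1.8 + 3.50 = 5.30 ppm.

(a) 110 kg; (b) 5.30 ppm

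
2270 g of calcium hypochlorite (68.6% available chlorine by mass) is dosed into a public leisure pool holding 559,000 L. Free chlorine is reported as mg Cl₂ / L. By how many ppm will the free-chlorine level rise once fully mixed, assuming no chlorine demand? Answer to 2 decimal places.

Available chlorine delivered: 2270 g × 0.686 = 1557 g as Cl₂.
Concentration rise: 1557 g / 559,000 L = 2.786 mg/L = 2.79 ppm.

2.79 ppm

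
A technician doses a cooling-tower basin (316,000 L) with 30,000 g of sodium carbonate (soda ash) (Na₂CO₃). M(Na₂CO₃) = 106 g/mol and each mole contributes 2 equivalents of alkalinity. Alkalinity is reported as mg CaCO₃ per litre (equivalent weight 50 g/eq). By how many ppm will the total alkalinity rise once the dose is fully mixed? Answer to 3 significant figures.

Moles of Na₂CO₃: 30,000 g ÷ 106 g/mol = 283 mol → 566 eq of alkalinity.
As CaCO₃: 566 eq × 50 g/eq = 28,300 g.
Rise: 28,300 g / 316,000 L × 1000 = 89.56 mg/L.

89.6 ppm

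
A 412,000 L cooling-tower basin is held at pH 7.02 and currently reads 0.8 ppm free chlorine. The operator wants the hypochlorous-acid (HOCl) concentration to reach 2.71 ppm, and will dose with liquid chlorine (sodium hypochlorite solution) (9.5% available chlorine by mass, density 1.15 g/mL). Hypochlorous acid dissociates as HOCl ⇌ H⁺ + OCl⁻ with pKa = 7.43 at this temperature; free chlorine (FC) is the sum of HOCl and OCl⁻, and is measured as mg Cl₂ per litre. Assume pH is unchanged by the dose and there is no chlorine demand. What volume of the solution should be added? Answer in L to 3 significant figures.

[OCl⁻]/[HOCl] = 10^(pH − pKa) = 10^(7.02 − 7.43) = 0.389; fraction as HOCl = 1/(1 + 0.389) = 0.7199.
Free chlorine required for 2.71 ppm HOCl: 2.71 / 0.7199 = 3.764 ppm.
FC to add: 3.764 − 0.8 = 2.964 mg/L as Cl₂.
Cl₂ equivalent: 2.964 mg/L × 412,000 L = 1221 g.
Product at 9.5% available Cl: 1221 / 0.095 = 12,860 g.
Volume: 12,860 g ÷ 1.15 g/mL = 11,180 mL.

11.2 L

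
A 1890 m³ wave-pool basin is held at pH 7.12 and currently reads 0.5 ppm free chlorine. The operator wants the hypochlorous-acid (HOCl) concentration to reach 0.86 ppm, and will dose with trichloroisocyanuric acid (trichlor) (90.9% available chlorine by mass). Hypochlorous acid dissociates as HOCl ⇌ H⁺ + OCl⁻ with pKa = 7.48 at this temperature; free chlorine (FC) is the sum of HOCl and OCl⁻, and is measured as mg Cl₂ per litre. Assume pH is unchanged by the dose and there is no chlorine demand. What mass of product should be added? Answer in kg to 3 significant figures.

1.53 kg

Volume: 1890 m³ = 1,890,000 L.
[OCl⁻]/[HOCl] = 10^(pH − pKa) = 10^(7.12 − 7.48) = 0.4365; fraction as HOCl = 1/(1 + 0.4365) = 0.6961.
Free chlorine required for 0.86 ppm HOCl: 0.86 / 0.6961 = 1.235 ppm.
FC to add: 1.235 − 0.5 = 0.7354 mg/L as Cl₂.
Cl₂ equivalent: 0.7354 mg/L × 1,890,000 L = 1390 g.
Product at 90.9% available Cl: 1390 / 0.909 = 1529 g.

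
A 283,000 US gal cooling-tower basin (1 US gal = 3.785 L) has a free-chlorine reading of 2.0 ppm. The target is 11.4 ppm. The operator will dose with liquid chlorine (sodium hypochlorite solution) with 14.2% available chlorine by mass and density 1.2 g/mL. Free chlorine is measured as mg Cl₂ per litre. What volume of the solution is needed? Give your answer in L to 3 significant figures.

59.1 L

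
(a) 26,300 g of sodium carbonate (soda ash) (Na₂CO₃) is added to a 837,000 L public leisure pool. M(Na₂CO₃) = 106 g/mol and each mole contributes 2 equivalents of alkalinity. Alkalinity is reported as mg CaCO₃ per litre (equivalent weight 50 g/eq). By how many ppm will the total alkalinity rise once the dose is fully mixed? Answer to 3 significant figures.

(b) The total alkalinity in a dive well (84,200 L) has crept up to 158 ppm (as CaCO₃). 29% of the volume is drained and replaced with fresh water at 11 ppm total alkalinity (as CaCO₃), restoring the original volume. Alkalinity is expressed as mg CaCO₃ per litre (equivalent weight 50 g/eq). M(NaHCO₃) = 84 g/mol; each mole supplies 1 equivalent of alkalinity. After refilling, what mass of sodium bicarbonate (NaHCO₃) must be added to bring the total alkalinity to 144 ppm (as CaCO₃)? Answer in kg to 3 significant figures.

(a) 29.6 ppm; (b) 4.05 kg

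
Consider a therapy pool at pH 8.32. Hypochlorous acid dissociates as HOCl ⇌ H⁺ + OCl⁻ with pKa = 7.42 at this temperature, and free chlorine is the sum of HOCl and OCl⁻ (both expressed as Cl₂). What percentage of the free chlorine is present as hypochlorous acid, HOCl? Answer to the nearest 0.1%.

11.2%

[OCl⁻]/[HOCl] = 10^(pH − pKa) = 10^(8.32 − 7.42) = 10^0.90 = 7.943.
Fraction as HOCl = 1 / (1 + 7.943) = 0.1118.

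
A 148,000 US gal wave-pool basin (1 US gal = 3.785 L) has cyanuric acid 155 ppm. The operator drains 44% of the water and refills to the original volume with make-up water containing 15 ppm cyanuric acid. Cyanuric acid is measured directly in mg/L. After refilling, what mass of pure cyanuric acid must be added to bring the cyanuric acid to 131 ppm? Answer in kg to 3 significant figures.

21.1 kg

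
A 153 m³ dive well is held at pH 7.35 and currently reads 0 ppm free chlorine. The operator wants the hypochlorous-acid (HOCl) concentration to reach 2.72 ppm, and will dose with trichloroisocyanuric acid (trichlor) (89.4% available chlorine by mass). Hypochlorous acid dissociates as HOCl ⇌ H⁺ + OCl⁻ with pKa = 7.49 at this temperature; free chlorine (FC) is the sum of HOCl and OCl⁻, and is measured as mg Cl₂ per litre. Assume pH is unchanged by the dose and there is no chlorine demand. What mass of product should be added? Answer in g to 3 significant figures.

803 g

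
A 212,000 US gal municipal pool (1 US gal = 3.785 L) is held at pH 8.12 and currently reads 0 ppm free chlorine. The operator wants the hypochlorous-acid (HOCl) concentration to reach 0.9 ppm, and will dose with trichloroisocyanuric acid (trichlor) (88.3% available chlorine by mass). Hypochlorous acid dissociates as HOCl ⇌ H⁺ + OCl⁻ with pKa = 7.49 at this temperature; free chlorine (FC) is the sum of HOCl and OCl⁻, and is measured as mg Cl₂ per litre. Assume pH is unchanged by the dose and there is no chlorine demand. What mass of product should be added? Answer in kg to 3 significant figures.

4.31 kg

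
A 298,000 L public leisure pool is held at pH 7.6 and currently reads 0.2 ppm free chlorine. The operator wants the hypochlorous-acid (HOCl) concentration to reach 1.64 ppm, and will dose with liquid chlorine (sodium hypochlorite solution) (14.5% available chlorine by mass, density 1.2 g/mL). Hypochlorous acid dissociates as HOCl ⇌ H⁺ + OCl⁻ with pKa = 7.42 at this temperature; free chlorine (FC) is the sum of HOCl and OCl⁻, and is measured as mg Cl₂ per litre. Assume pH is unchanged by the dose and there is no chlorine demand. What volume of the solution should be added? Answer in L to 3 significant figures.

6.72 L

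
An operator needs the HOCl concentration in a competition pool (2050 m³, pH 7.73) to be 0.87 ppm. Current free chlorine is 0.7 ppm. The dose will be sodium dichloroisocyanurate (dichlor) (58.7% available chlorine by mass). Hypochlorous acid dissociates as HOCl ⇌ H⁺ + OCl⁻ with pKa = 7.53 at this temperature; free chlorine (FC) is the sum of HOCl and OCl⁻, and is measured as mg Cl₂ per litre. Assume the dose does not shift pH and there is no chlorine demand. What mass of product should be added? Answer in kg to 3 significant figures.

5.41 kg

Volume: 2050 m³ = 2,050,000 L.
[OCl⁻]/[HOCl] = 10^(pH − pKa) = 10^(7.73 − 7.53) = 1.585; fraction as HOCl = 1/(1 + 1.585) = 0.3869.
Free chlorine required for 0.87 ppm HOCl: 0.87 / 0.3869 = 2.249 ppm.
FC to add: 2.249 − 0.7 = 1.549 mg/L as Cl₂.
Cl₂ equivalent: 1.549 mg/L × 2,050,000 L = 3175 g.
Product at 58.7% available Cl: 3175 / 0.587 = 5409 g.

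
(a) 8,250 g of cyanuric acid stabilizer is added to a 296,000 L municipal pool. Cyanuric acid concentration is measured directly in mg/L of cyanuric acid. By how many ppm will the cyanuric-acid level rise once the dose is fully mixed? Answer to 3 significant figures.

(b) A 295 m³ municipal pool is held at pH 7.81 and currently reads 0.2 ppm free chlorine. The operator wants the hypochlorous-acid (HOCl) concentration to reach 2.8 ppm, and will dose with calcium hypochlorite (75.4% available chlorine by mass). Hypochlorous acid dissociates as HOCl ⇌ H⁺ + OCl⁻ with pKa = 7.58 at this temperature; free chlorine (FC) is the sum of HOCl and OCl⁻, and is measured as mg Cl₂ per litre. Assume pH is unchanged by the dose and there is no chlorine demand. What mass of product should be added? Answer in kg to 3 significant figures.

(a) Rise: 8,250 g / 296,000 L × 1000 = 27.87 mg/L.

(b) Volume: 295 m³ = 295,000 L.
(b) [OCl⁻]/[HOCl] = 10^(pH − pKa) = 10^(7.81 − 7.58) = 1.698; fraction as HOCl = 1/(1 + 1.698) = 0.3706.
(b) Free chlorine required for 2.8 ppm HOCl: 2.8 / 0.3706 = 7.555 ppm.
(b) FC to add: 7.555 − 0.2 = 7.355 mg/L as Cl₂.
(b) Cl₂ equivalent: 7.355 mg/L × 295,000 L = 2170 g.
(b) Product at 75.4% available Cl: 2170 / 0.754 = 2878 g.

(a) 27.9 ppm; (b) 2.88 kg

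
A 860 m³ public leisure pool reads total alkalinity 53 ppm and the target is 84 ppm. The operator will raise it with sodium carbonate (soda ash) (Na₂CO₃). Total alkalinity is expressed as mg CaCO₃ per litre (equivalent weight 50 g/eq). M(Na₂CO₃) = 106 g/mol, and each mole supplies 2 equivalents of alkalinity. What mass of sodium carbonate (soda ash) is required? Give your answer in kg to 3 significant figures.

Volume: 860 m³ = 860,000 L.
Alkalinity to add: (84 − 53) = 31 mg/L as CaCO₃ × 860,000 L = 26,660 g as CaCO₃.
Equivalents: 26,660 g ÷ 50 g/eq = 533.2 eq.
Each mole of Na₂CO₃ supplies 2 eq, so 533.2 / 2 = 266.6 mol.
Mass: 266.6 mol × 106 g/mol = 28,260 g.

28.3 kg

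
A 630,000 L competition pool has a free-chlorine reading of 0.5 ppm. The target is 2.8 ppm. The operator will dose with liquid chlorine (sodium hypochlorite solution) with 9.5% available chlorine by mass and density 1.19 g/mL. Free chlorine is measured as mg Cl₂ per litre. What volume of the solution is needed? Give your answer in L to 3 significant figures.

12.8 L

Chlorine deficit: 2.8 − 0.5 = 2.3 ppm = 2.3 mg/L as Cl₂.
Cl₂ equivalent needed: 2.3 mg/L × 630,000 L = 1,449,000 mg = 1449 g.
Product at 9.5% available chlorine: 1449 / 0.095 = 15,250 g.
Volume at density 1.19 g/mL: 15,250 g ÷ 1.19 g/mL = 12,820 mL.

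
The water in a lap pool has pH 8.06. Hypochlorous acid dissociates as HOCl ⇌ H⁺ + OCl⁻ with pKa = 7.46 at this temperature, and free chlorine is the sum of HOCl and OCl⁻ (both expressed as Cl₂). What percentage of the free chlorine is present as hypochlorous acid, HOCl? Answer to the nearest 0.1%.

20.1%

[OCl⁻]/[HOCl] = 10^(pH − pKa) = 10^(8.06 − 7.46) = 10^0.60 = 3.981.
Fraction as HOCl = 1 / (1 + 3.981) = 0.2008.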